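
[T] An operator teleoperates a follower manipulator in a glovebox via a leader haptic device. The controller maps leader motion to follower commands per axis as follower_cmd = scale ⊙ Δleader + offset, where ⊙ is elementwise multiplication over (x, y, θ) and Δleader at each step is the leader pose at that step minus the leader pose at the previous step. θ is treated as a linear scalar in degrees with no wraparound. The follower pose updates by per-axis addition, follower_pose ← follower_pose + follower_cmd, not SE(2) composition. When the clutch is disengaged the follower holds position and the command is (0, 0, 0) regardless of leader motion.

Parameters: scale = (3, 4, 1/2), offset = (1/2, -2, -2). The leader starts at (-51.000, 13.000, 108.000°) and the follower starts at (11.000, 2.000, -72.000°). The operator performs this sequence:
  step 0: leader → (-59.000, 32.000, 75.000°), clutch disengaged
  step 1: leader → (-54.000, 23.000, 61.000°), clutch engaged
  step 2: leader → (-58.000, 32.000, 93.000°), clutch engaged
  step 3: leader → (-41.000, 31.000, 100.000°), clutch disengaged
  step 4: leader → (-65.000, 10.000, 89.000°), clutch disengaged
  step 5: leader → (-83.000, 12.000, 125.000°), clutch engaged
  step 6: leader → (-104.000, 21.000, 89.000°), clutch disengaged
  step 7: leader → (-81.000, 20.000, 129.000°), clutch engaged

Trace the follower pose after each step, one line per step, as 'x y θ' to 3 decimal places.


11.000 2.000 -72.000
26.500 -36.000 -81.000
15.000 -2.000 -67.000
15.000 -2.000 -67.000
15.000 -2.000 -67.000
-38.500 4.000 -51.000
-38.500 4.000 -51.000
31.000 -2.000 -33.000

step 0: Δleader=(-8.000, 19.000, -33.000°), disengaged; cmd=(0,0,0) → follower holds at (11.000, 2.000, -72.000°)
step 1: Δleader=(5.000, -9.000, -14.000°), engaged; cmd=(15.500, -38.000, -9.000°) → follower=(26.500, -36.000, -81.000°)
step 2: Δleader=(-4.000, 9.000, 32.000°), engaged; cmd=(-11.500, 34.000, 14.000°) → follower=(15.000, -2.000, -67.000°)
step 3: Δleader=(17.000, -1.000, 7.000°), disengaged; cmd=(0,0,0) → follower holds at (15.000, -2.000, -67.000°)
step 4: Δleader=(-24.000, -21.000, -11.000°), disengaged; cmd=(0,0,0) → follower holds at (15.000, -2.000, -67.000°)
step 5: Δleader=(-18.000, 2.000, 36.000°), engaged; cmd=(-53.500, 6.000, 16.000°) → follower=(-38.500, 4.000, -51.000°)
step 6: Δleader=(-21.000, 9.000, -36.000°), disengaged; cmd=(0,0,0) → follower holds at (-38.500, 4.000, -51.000°)
step 7: Δleader=(23.000, -1.000, 40.000°), engaged; cmd=(69.500, -6.000, 18.000°) → follower=(31.000, -2.000, -33.000°)


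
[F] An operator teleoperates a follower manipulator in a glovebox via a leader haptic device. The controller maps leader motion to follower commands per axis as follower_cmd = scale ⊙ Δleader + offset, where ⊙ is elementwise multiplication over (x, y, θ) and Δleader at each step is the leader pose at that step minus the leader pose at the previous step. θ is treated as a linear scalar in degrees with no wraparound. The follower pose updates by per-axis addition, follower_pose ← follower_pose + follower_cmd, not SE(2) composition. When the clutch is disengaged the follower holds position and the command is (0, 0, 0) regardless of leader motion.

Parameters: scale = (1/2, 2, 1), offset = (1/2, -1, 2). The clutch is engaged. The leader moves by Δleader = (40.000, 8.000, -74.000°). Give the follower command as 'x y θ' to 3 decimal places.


axis x: 1/2·40.000 + 1/2 = 20.500
axis y: 2·8.000 + -1 = 15.000
axis θ: 1·-74.000 + 2 = -72.000

20.500 15.000 -72.000


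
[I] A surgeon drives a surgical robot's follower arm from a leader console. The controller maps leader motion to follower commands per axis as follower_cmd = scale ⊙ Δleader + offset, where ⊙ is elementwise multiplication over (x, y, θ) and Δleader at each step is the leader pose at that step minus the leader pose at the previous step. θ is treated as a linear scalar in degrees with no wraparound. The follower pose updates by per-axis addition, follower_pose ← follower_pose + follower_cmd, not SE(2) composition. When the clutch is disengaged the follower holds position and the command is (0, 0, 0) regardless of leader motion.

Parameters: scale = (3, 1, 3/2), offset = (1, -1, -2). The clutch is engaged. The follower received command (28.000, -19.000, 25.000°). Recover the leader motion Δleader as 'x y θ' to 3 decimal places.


9.000 -18.000 18.000

axis x: (28.000 − 1) / (3) = 9.000
axis y: (-19.000 − -1) / (1) = -18.000
axis θ: (25.000 − -2) / (3/2) = 18.000


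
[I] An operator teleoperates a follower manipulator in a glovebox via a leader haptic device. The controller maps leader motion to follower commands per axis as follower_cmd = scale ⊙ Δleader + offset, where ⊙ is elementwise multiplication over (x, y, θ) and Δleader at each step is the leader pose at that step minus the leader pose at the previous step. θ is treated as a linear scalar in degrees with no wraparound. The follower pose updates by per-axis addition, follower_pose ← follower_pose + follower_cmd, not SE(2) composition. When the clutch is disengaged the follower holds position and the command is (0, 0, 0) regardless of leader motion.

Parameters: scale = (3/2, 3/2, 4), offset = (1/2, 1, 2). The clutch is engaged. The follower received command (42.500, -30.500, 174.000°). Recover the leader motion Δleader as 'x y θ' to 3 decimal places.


28.000 -21.000 43.000

axis x: (42.500 − 1/2) / (3/2) = 28.000
axis y: (-30.500 − 1) / (3/2) = -21.000
axis θ: (174.000 − 2) / (4) = 43.000


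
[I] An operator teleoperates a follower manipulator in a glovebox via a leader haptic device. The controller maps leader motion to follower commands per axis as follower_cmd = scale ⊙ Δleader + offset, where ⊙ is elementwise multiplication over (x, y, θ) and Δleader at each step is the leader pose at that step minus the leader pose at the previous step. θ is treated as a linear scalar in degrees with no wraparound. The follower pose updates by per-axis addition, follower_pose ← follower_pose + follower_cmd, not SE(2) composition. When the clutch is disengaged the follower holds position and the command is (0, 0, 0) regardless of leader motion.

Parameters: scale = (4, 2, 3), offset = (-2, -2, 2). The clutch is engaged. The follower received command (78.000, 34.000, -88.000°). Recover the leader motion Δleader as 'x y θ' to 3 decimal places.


axis x: (78.000 − -2) / (4) = 20.000
axis y: (34.000 − -2) / (2) = 18.000
axis θ: (-88.000 − 2) / (3) = -30.000

20.000 18.000 -30.000


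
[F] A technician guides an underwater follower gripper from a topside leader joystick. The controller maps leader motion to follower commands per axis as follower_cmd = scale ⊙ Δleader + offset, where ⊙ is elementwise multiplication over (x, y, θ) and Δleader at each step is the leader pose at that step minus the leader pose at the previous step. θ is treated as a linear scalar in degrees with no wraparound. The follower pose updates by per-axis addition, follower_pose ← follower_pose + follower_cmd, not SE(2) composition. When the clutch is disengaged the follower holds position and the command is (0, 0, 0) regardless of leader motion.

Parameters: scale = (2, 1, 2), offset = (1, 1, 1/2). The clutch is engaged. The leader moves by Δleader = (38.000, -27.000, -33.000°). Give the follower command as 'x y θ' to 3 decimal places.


77.000 -26.000 -65.500

axis x: 2·38.000 + 1 = 77.000
axis y: 1·-27.000 + 1 = -26.000
axis θ: 2·-33.000 + 1/2 = -65.500


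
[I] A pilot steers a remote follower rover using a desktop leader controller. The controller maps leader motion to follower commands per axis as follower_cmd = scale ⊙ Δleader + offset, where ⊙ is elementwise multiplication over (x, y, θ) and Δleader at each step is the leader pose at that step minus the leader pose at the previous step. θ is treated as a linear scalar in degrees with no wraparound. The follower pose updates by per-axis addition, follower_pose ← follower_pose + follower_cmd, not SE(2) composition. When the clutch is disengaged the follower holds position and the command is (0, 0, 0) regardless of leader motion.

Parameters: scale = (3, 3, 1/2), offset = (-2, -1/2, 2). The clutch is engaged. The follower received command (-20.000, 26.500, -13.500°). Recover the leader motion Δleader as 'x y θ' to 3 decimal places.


axis x: (-20.000 − -2) / (3) = -6.000
axis y: (26.500 − -1/2) / (3) = 9.000
axis θ: (-13.500 − 2) / (1/2) = -31.000

-6.000 9.000 -31.000


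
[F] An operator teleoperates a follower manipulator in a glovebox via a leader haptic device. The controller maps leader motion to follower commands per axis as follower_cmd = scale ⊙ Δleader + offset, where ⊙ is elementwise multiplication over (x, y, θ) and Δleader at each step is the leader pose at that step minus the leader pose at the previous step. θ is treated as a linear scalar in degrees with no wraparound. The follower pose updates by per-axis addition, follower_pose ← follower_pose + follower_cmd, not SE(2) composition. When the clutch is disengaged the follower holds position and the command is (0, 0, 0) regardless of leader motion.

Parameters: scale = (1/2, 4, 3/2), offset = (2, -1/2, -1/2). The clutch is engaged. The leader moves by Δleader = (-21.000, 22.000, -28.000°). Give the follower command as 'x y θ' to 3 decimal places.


-8.500 87.500 -42.500

axis x: 1/2·-21.000 + 2 = -8.500
axis y: 4·22.000 + -1/2 = 87.500
axis θ: 3/2·-28.000 + -1/2 = -42.500


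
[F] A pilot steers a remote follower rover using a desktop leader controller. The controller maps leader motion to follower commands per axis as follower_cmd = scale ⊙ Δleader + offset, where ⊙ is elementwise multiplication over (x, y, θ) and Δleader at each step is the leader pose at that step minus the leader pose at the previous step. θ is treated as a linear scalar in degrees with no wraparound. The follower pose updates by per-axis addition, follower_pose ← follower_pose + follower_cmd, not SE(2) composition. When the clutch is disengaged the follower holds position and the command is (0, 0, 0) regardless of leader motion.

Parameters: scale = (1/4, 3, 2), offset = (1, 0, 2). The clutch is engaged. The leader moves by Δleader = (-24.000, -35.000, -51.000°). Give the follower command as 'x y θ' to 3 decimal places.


-5.000 -105.000 -100.000

axis x: 1/4·-24.000 + 1 = -5.000
axis y: 3·-35.000 + 0 = -105.000
axis θ: 2·-51.000 + 2 = -100.000


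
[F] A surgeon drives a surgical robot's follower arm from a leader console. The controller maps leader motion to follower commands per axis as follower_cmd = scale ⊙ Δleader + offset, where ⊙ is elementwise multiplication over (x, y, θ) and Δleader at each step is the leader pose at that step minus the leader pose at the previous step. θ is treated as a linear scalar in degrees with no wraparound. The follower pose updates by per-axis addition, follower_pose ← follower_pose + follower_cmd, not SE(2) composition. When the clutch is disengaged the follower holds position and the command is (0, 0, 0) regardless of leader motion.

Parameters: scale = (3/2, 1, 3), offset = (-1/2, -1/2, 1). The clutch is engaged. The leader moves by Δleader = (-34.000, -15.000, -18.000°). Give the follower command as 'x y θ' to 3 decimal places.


axis x: 3/2·-34.000 + -1/2 = -51.500
axis y: 1·-15.000 + -1/2 = -15.500
axis θ: 3·-18.000 + 1 = -53.000

-51.500 -15.500 -53.000


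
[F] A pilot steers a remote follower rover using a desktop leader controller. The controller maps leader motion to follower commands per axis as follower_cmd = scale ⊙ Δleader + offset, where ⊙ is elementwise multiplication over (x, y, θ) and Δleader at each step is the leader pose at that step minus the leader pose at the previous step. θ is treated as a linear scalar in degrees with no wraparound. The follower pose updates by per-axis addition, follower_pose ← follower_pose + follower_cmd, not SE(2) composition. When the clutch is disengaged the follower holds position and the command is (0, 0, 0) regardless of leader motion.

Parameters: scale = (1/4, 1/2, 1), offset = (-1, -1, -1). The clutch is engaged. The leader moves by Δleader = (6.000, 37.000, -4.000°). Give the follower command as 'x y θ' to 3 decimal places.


0.500 17.500 -5.000

axis x: 1/4·6.000 + -1 = 0.500
axis y: 1/2·37.000 + -1 = 17.500
axis θ: 1·-4.000 + -1 = -5.000


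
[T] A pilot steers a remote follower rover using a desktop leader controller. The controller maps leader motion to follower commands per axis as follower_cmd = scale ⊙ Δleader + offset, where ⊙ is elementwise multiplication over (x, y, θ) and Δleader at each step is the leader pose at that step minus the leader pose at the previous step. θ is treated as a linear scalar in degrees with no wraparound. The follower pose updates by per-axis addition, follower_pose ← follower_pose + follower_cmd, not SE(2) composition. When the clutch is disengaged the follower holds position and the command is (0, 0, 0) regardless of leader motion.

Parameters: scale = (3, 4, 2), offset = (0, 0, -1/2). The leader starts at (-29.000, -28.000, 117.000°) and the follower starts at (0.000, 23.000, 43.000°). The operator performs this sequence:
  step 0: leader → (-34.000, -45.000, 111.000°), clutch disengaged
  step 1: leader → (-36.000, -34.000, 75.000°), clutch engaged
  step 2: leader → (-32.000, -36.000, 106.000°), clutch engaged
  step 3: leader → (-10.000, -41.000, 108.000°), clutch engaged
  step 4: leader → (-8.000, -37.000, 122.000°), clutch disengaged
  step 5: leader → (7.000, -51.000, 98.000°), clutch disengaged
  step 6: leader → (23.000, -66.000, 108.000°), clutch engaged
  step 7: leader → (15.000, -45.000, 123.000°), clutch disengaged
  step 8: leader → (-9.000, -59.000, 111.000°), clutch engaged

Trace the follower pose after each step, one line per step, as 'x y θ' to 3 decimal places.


0.000 23.000 43.000
-6.000 67.000 -29.500
6.000 59.000 32.000
72.000 39.000 35.500
72.000 39.000 35.500
72.000 39.000 35.500
120.000 -21.000 55.000
120.000 -21.000 55.000
48.000 -77.000 30.500

step 0: Δleader=(-5.000, -17.000, -6.000°), disengaged; cmd=(0,0,0) → follower holds at (0.000, 23.000, 43.000°)
step 1: Δleader=(-2.000, 11.000, -36.000°), engaged; cmd=(-6.000, 44.000, -72.500°) → follower=(-6.000, 67.000, -29.500°)
step 2: Δleader=(4.000, -2.000, 31.000°), engaged; cmd=(12.000, -8.000, 61.500°) → follower=(6.000, 59.000, 32.000°)
step 3: Δleader=(22.000, -5.000, 2.000°), engaged; cmd=(66.000, -20.000, 3.500°) → follower=(72.000, 39.000, 35.500°)
step 4: Δleader=(2.000, 4.000, 14.000°), disengaged; cmd=(0,0,0) → follower holds at (72.000, 39.000, 35.500°)
step 5: Δleader=(15.000, -14.000, -24.000°), disengaged; cmd=(0,0,0) → follower holds at (72.000, 39.000, 35.500°)
step 6: Δleader=(16.000, -15.000, 10.000°), engaged; cmd=(48.000, -60.000, 19.500°) → follower=(120.000, -21.000, 55.000°)
step 7: Δleader=(-8.000, 21.000, 15.000°), disengaged; cmd=(0,0,0) → follower holds at (120.000, -21.000, 55.000°)
step 8: Δleader=(-24.000, -14.000, -12.000°), engaged; cmd=(-72.000, -56.000, -24.500°) → follower=(48.000, -77.000, 30.500°)


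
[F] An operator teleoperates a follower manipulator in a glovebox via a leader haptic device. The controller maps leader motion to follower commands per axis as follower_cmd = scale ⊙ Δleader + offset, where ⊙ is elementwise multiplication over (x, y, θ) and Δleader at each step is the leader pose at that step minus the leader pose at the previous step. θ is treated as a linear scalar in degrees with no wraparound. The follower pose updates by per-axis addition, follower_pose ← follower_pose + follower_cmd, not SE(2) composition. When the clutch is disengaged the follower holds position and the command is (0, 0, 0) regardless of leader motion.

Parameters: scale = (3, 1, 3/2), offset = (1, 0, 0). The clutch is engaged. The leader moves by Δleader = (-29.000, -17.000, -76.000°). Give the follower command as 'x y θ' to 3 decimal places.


axis x: 3·-29.000 + 1 = -86.000
axis y: 1·-17.000 + 0 = -17.000
axis θ: 3/2·-76.000 + 0 = -114.000

-86.000 -17.000 -114.000


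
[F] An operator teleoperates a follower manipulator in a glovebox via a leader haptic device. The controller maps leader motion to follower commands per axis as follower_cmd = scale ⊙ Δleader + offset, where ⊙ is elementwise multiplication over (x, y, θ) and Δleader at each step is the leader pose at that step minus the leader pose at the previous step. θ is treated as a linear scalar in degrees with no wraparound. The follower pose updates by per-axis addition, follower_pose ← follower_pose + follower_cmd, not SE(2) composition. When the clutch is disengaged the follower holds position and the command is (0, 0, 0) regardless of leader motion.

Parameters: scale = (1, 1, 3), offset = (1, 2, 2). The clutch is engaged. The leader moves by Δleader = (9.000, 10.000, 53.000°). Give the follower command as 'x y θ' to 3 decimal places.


10.000 12.000 161.000

axis x: 1·9.000 + 1 = 10.000
axis y: 1·10.000 + 2 = 12.000
axis θ: 3·53.000 + 2 = 161.000


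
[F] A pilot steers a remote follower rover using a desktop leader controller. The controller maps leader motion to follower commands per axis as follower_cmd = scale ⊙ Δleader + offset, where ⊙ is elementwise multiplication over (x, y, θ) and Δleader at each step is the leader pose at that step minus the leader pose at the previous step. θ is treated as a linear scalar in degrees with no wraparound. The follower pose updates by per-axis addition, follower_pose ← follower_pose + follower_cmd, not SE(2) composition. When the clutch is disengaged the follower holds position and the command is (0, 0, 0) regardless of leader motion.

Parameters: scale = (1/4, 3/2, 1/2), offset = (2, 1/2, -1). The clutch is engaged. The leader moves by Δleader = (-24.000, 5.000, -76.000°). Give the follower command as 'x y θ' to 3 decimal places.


axis x: 1/4·-24.000 + 2 = -4.000
axis y: 3/2·5.000 + 1/2 = 8.000
axis θ: 1/2·-76.000 + -1 = -39.000

-4.000 8.000 -39.000


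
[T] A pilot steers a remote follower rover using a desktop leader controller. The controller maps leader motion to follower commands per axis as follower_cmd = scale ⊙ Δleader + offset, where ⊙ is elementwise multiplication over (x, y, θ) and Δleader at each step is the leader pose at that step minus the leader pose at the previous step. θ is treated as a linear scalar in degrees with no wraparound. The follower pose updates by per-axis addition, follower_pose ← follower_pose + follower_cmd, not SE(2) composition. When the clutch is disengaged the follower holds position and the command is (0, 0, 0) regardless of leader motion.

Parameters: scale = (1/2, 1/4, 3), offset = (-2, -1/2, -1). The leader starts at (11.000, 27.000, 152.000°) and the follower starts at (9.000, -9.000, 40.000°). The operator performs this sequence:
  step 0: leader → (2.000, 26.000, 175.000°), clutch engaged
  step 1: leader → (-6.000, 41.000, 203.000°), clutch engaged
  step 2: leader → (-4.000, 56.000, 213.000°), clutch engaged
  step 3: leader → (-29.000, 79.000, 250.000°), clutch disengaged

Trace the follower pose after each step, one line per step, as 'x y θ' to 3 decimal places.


step 0: Δleader=(-9.000, -1.000, 23.000°), engaged; cmd=(-6.500, -0.750, 68.000°) → follower=(2.500, -9.750, 108.000°)
step 1: Δleader=(-8.000, 15.000, 28.000°), engaged; cmd=(-6.000, 3.250, 83.000°) → follower=(-3.500, -6.500, 191.000°)
step 2: Δleader=(2.000, 15.000, 10.000°), engaged; cmd=(-1.000, 3.250, 29.000°) → follower=(-4.500, -3.250, 220.000°)
step 3: Δleader=(-25.000, 23.000, 37.000°), disengaged; cmd=(0,0,0) → follower holds at (-4.500, -3.250, 220.000°)

2.500 -9.750 108.000
-3.500 -6.500 191.000
-4.500 -3.250 220.000
-4.500 -3.250 220.000


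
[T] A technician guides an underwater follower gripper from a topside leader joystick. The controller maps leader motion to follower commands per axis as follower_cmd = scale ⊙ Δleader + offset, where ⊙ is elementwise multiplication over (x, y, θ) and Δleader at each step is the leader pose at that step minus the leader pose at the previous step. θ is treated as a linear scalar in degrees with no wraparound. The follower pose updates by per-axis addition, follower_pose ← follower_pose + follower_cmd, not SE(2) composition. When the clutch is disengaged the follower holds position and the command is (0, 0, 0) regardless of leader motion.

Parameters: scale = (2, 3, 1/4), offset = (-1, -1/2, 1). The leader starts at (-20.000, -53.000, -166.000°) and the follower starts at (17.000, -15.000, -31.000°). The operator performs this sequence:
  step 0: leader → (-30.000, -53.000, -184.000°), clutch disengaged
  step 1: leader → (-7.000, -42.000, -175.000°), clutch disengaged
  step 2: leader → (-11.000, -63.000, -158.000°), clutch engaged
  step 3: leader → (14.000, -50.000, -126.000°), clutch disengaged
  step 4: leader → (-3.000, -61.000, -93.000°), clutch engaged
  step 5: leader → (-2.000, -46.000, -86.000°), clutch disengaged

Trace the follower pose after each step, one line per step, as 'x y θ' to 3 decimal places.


17.000 -15.000 -31.000
17.000 -15.000 -31.000
8.000 -78.500 -25.750
8.000 -78.500 -25.750
-27.000 -112.000 -16.500
-27.000 -112.000 -16.500

step 0: Δleader=(-10.000, 0.000, -18.000°), disengaged; cmd=(0,0,0) → follower holds at (17.000, -15.000, -31.000°)
step 1: Δleader=(23.000, 11.000, 9.000°), disengaged; cmd=(0,0,0) → follower holds at (17.000, -15.000, -31.000°)
step 2: Δleader=(-4.000, -21.000, 17.000°), engaged; cmd=(-9.000, -63.500, 5.250°) → follower=(8.000, -78.500, -25.750°)
step 3: Δleader=(25.000, 13.000, 32.000°), disengaged; cmd=(0,0,0) → follower holds at (8.000, -78.500, -25.750°)
step 4: Δleader=(-17.000, -11.000, 33.000°), engaged; cmd=(-35.000, -33.500, 9.250°) → follower=(-27.000, -112.000, -16.500°)
step 5: Δleader=(1.000, 15.000, 7.000°), disengaged; cmd=(0,0,0) → follower holds at (-27.000, -112.000, -16.500°)


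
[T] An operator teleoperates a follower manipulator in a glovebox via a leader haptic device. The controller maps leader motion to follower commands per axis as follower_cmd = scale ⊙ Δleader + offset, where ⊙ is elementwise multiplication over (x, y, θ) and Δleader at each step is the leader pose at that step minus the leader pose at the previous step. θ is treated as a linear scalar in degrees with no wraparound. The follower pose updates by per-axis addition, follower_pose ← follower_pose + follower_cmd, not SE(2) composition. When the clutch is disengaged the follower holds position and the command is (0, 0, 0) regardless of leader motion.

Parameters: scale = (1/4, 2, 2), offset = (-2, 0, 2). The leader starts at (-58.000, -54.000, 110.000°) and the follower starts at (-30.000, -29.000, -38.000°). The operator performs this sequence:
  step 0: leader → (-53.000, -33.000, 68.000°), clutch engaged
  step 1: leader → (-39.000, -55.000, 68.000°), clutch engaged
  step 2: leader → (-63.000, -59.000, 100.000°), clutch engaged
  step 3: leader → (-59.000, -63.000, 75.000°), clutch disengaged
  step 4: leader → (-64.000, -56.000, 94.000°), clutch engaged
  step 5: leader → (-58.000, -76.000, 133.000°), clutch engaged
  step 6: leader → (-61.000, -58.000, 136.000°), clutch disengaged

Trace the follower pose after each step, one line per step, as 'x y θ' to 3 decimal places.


-30.750 13.000 -120.000
-29.250 -31.000 -118.000
-37.250 -39.000 -52.000
-37.250 -39.000 -52.000
-40.500 -25.000 -12.000
-41.000 -65.000 68.000
-41.000 -65.000 68.000

step 0: Δleader=(5.000, 21.000, -42.000°), engaged; cmd=(-0.750, 42.000, -82.000°) → follower=(-30.750, 13.000, -120.000°)
step 1: Δleader=(14.000, -22.000, 0.000°), engaged; cmd=(1.500, -44.000, 2.000°) → follower=(-29.250, -31.000, -118.000°)
step 2: Δleader=(-24.000, -4.000, 32.000°), engaged; cmd=(-8.000, -8.000, 66.000°) → follower=(-37.250, -39.000, -52.000°)
step 3: Δleader=(4.000, -4.000, -25.000°), disengaged; cmd=(0,0,0) → follower holds at (-37.250, -39.000, -52.000°)
step 4: Δleader=(-5.000, 7.000, 19.000°), engaged; cmd=(-3.250, 14.000, 40.000°) → follower=(-40.500, -25.000, -12.000°)
step 5: Δleader=(6.000, -20.000, 39.000°), engaged; cmd=(-0.500, -40.000, 80.000°) → follower=(-41.000, -65.000, 68.000°)
step 6: Δleader=(-3.000, 18.000, 3.000°), disengaged; cmd=(0,0,0) → follower holds at (-41.000, -65.000, 68.000°)


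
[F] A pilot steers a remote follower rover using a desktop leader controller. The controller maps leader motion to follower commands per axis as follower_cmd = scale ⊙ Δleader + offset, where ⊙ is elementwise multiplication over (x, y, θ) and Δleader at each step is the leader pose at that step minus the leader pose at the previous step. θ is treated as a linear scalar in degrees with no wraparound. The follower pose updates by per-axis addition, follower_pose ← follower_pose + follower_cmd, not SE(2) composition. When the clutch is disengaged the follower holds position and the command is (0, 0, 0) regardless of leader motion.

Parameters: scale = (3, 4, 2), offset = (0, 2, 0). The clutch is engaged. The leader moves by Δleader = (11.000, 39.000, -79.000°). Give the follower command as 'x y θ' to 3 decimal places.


33.000 158.000 -158.000

axis x: 3·11.000 + 0 = 33.000
axis y: 4·39.000 + 2 = 158.000
axis θ: 2·-79.000 + 0 = -158.000


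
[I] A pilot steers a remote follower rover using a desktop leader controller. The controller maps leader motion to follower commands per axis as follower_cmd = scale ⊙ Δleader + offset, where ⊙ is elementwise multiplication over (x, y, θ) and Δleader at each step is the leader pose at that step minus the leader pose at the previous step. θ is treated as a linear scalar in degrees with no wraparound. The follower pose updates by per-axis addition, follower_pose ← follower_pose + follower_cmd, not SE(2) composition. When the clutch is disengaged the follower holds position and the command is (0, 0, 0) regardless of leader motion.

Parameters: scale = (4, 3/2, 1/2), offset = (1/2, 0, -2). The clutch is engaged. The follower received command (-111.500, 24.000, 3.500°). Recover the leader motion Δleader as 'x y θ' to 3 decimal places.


axis x: (-111.500 − 1/2) / (4) = -28.000
axis y: (24.000 − 0) / (3/2) = 16.000
axis θ: (3.500 − -2) / (1/2) = 11.000

-28.000 16.000 11.000


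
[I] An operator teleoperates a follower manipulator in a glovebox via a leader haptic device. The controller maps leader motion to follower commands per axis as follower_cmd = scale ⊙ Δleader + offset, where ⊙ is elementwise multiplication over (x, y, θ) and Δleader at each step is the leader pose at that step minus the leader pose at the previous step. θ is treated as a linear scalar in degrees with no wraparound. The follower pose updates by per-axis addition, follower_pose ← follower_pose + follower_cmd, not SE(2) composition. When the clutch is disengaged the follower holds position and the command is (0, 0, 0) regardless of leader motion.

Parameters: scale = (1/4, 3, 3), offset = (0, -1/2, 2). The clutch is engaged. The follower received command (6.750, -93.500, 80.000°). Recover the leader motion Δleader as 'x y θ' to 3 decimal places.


27.000 -31.000 26.000

axis x: (6.750 − 0) / (1/4) = 27.000
axis y: (-93.500 − -1/2) / (3) = -31.000
axis θ: (80.000 − 2) / (3) = 26.000


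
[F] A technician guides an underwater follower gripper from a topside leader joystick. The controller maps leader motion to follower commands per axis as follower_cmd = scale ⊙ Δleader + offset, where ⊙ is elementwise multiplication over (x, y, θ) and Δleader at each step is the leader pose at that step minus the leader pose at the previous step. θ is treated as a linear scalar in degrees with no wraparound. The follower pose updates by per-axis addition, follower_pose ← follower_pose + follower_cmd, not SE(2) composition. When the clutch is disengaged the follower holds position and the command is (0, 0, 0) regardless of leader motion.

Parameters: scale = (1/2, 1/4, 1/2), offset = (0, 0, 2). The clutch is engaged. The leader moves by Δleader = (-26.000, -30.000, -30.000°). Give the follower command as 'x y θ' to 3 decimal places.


axis x: 1/2·-26.000 + 0 = -13.000
axis y: 1/4·-30.000 + 0 = -7.500
axis θ: 1/2·-30.000 + 2 = -13.000

-13.000 -7.500 -13.000


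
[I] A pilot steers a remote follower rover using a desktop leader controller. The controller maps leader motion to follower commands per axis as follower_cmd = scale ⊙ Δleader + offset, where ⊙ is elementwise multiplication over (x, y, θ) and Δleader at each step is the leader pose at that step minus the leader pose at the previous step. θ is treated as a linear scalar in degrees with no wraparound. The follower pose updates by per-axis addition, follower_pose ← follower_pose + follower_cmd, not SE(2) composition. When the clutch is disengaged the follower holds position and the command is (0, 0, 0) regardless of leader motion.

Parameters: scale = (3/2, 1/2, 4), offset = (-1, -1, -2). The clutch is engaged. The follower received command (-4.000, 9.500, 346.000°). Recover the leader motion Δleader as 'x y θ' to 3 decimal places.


-2.000 21.000 87.000

axis x: (-4.000 − -1) / (3/2) = -2.000
axis y: (9.500 − -1) / (1/2) = 21.000
axis θ: (346.000 − -2) / (4) = 87.000


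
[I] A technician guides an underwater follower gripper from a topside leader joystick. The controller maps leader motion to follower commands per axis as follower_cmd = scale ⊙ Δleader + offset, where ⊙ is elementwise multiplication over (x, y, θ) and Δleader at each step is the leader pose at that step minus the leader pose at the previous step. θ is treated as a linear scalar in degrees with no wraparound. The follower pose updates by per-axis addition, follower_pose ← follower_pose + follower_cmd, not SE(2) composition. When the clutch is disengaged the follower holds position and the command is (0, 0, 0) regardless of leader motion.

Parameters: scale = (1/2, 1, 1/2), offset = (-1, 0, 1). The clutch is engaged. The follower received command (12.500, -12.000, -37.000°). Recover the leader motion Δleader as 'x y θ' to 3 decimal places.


27.000 -12.000 -76.000

axis x: (12.500 − -1) / (1/2) = 27.000
axis y: (-12.000 − 0) / (1) = -12.000
axis θ: (-37.000 − 1) / (1/2) = -76.000


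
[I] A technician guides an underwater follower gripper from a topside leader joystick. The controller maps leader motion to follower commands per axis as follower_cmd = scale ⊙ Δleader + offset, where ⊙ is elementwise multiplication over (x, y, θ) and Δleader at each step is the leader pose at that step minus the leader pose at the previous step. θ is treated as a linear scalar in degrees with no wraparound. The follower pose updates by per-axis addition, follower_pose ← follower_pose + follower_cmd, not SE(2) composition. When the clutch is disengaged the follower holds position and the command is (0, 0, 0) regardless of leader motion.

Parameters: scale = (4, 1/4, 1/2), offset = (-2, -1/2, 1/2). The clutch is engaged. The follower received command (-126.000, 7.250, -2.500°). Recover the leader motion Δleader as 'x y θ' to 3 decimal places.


-31.000 31.000 -6.000

axis x: (-126.000 − -2) / (4) = -31.000
axis y: (7.250 − -1/2) / (1/4) = 31.000
axis θ: (-2.500 − 1/2) / (1/2) = -6.000


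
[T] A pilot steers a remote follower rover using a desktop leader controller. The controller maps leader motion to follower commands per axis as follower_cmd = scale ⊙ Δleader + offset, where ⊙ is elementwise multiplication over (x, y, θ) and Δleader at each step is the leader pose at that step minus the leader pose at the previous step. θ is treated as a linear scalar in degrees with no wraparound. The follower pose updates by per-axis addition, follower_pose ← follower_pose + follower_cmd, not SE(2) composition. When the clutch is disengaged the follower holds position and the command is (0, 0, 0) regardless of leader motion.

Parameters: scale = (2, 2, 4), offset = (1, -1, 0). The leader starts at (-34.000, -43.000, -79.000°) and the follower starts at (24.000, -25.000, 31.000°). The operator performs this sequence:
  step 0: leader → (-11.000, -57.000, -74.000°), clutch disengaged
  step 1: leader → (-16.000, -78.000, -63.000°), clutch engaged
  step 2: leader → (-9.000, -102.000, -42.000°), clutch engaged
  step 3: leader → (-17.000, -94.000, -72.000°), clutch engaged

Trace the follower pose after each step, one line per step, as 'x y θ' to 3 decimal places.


24.000 -25.000 31.000
15.000 -68.000 75.000
30.000 -117.000 159.000
15.000 -102.000 39.000

step 0: Δleader=(23.000, -14.000, 5.000°), disengaged; cmd=(0,0,0) → follower holds at (24.000, -25.000, 31.000°)
step 1: Δleader=(-5.000, -21.000, 11.000°), engaged; cmd=(-9.000, -43.000, 44.000°) → follower=(15.000, -68.000, 75.000°)
step 2: Δleader=(7.000, -24.000, 21.000°), engaged; cmd=(15.000, -49.000, 84.000°) → follower=(30.000, -117.000, 159.000°)
step 3: Δleader=(-8.000, 8.000, -30.000°), engaged; cmd=(-15.000, 15.000, -120.000°) → follower=(15.000, -102.000, 39.000°)


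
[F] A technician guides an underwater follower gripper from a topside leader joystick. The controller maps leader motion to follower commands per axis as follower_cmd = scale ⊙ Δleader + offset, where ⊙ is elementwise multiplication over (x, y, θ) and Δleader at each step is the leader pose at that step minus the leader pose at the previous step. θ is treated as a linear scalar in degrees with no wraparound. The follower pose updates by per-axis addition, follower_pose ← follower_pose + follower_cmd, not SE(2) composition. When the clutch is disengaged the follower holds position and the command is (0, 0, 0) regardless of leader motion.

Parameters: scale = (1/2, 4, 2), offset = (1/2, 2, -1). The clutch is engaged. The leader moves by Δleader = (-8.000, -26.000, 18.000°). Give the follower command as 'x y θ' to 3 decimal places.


-3.500 -102.000 35.000

axis x: 1/2·-8.000 + 1/2 = -3.500
axis y: 4·-26.000 + 2 = -102.000
axis θ: 2·18.000 + -1 = 35.000


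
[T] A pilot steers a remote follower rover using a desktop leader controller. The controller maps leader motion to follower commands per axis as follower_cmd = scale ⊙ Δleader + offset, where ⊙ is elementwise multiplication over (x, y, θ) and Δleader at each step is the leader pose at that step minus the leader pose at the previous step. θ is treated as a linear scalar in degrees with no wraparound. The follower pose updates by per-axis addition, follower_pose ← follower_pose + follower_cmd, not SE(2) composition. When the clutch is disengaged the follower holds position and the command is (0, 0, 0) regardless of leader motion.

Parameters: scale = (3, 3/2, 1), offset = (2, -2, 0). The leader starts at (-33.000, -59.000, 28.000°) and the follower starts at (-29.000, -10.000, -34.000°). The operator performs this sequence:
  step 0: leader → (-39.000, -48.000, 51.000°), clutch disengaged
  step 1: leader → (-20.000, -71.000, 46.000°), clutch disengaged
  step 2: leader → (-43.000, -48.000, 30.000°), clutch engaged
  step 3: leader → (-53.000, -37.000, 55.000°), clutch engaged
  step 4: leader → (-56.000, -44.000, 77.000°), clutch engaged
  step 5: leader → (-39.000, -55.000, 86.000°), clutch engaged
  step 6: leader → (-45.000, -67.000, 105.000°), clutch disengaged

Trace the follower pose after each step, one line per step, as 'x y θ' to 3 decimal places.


step 0: Δleader=(-6.000, 11.000, 23.000°), disengaged; cmd=(0,0,0) → follower holds at (-29.000, -10.000, -34.000°)
step 1: Δleader=(19.000, -23.000, -5.000°), disengaged; cmd=(0,0,0) → follower holds at (-29.000, -10.000, -34.000°)
step 2: Δleader=(-23.000, 23.000, -16.000°), engaged; cmd=(-67.000, 32.500, -16.000°) → follower=(-96.000, 22.500, -50.000°)
step 3: Δleader=(-10.000, 11.000, 25.000°), engaged; cmd=(-28.000, 14.500, 25.000°) → follower=(-124.000, 37.000, -25.000°)
step 4: Δleader=(-3.000, -7.000, 22.000°), engaged; cmd=(-7.000, -12.500, 22.000°) → follower=(-131.000, 24.500, -3.000°)
step 5: Δleader=(17.000, -11.000, 9.000°), engaged; cmd=(53.000, -18.500, 9.000°) → follower=(-78.000, 6.000, 6.000°)
step 6: Δleader=(-6.000, -12.000, 19.000°), disengaged; cmd=(0,0,0) → follower holds at (-78.000, 6.000, 6.000°)

-29.000 -10.000 -34.000
-29.000 -10.000 -34.000
-96.000 22.500 -50.000
-124.000 37.000 -25.000
-131.000 24.500 -3.000
-78.000 6.000 6.000
-78.000 6.000 6.000


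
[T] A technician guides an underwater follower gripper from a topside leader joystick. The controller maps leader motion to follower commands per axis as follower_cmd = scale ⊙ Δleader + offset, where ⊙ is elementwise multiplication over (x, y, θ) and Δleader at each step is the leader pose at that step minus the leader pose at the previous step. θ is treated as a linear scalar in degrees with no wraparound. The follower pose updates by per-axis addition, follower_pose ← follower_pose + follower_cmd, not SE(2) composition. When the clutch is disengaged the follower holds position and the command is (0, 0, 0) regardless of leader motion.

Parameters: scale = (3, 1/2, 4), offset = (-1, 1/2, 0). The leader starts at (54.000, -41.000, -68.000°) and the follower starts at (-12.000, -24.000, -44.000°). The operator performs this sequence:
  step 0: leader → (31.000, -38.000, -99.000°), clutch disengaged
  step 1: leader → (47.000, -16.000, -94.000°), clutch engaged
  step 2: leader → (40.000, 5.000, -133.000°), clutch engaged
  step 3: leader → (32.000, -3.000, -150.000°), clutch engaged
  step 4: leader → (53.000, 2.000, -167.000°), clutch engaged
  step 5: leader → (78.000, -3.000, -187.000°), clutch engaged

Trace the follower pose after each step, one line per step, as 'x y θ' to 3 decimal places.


-12.000 -24.000 -44.000
35.000 -12.500 -24.000
13.000 -1.500 -180.000
-12.000 -5.000 -248.000
50.000 -2.000 -316.000
124.000 -4.000 -396.000

step 0: Δleader=(-23.000, 3.000, -31.000°), disengaged; cmd=(0,0,0) → follower holds at (-12.000, -24.000, -44.000°)
step 1: Δleader=(16.000, 22.000, 5.000°), engaged; cmd=(47.000, 11.500, 20.000°) → follower=(35.000, -12.500, -24.000°)
step 2: Δleader=(-7.000, 21.000, -39.000°), engaged; cmd=(-22.000, 11.000, -156.000°) → follower=(13.000, -1.500, -180.000°)
step 3: Δleader=(-8.000, -8.000, -17.000°), engaged; cmd=(-25.000, -3.500, -68.000°) → follower=(-12.000, -5.000, -248.000°)
step 4: Δleader=(21.000, 5.000, -17.000°), engaged; cmd=(62.000, 3.000, -68.000°) → follower=(50.000, -2.000, -316.000°)
step 5: Δleader=(25.000, -5.000, -20.000°), engaged; cmd=(74.000, -2.000, -80.000°) → follower=(124.000, -4.000, -396.000°)


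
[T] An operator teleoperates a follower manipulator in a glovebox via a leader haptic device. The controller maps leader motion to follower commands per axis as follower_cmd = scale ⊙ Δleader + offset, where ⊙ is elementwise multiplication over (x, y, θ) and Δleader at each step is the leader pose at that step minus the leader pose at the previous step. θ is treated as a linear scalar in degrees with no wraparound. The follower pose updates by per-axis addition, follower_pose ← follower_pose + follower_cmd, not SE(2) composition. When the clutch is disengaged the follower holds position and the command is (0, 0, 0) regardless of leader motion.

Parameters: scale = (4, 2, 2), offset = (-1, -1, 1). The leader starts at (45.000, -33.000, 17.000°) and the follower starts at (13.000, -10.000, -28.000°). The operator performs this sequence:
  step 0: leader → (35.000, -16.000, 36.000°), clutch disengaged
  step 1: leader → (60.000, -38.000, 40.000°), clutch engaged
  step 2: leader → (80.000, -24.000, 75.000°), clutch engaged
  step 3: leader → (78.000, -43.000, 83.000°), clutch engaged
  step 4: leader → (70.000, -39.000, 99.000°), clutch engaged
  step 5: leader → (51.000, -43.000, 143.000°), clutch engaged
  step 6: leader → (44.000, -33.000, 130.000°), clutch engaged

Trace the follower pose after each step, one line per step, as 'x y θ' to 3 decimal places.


13.000 -10.000 -28.000
112.000 -55.000 -19.000
191.000 -28.000 52.000
182.000 -67.000 69.000
149.000 -60.000 102.000
72.000 -69.000 191.000
43.000 -50.000 166.000

step 0: Δleader=(-10.000, 17.000, 19.000°), disengaged; cmd=(0,0,0) → follower holds at (13.000, -10.000, -28.000°)
step 1: Δleader=(25.000, -22.000, 4.000°), engaged; cmd=(99.000, -45.000, 9.000°) → follower=(112.000, -55.000, -19.000°)
step 2: Δleader=(20.000, 14.000, 35.000°), engaged; cmd=(79.000, 27.000, 71.000°) → follower=(191.000, -28.000, 52.000°)
step 3: Δleader=(-2.000, -19.000, 8.000°), engaged; cmd=(-9.000, -39.000, 17.000°) → follower=(182.000, -67.000, 69.000°)
step 4: Δleader=(-8.000, 4.000, 16.000°), engaged; cmd=(-33.000, 7.000, 33.000°) → follower=(149.000, -60.000, 102.000°)
step 5: Δleader=(-19.000, -4.000, 44.000°), engaged; cmd=(-77.000, -9.000, 89.000°) → follower=(72.000, -69.000, 191.000°)
step 6: Δleader=(-7.000, 10.000, -13.000°), engaged; cmd=(-29.000, 19.000, -25.000°) → follower=(43.000, -50.000, 166.000°)
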